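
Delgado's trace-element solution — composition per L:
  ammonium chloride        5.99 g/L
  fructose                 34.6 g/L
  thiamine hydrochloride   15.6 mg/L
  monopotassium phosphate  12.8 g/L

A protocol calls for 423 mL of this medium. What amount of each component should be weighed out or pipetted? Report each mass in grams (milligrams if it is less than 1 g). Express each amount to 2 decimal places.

ammonium chloride 2.53 g; fructose 14.64 g; thiamine hydrochloride 6.60 mg; monopotassium phosphate 5.41 g

Scale factor relative to 1 L: 0.423.
ammonium chloride: 5.99 g/L × 0.423 L = 2.53 g
fructose: 34.6 g/L × 0.423 L = 14.64 g
thiamine hydrochloride: 15.6 mg/L × 0.423 L = 6.60 mg
monopotassium phosphate: 12.8 g/L × 0.423 L = 5.41 g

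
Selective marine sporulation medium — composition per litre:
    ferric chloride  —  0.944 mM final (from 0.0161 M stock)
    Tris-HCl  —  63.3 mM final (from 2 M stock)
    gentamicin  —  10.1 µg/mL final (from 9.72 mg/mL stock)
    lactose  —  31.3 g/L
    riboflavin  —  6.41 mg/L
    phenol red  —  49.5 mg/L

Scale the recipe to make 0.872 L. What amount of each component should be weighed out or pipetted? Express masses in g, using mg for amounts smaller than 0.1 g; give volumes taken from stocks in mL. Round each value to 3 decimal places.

ferric chloride 51.128 mL; Tris-HCl 27.599 mL; gentamicin 0.906 mL; lactose 27.294 g; riboflavin 5.590 mg; phenol red 43.164 mg

Scale factor relative to 1 L: 0.872.
ferric chloride: C1V1 = C2V2 → 0.944 mM × 872 mL ÷ 16.1 mM = 51.128 mL
Tris-HCl: V = C2·V2/C1 = 63.3 mM × 872 mL ÷ 2000 mM = 27.599 mL
gentamicin: C1V1 = C2V2 → 10.1 µg/mL × 872 mL ÷ 9720 µg/mL = 0.906 mL
lactose: 31.3 g/L × 0.872 L = 27.294 g
riboflavin: 6.41 mg/L × 0.872 L = 5.590 mg
phenol red: 49.5 mg/L × 0.872 L = 43.164 mg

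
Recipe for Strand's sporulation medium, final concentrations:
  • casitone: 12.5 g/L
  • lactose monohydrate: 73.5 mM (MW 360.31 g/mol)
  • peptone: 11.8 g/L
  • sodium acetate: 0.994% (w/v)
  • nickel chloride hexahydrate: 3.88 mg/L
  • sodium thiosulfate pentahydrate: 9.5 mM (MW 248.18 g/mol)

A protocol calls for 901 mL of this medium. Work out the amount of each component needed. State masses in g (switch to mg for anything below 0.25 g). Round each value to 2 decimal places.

Scale factor relative to 1 L: 0.901.
casitone: 12.5 g/L × 0.901 L = 11.26 g
lactose monohydrate: 73.5 mmol/L × 360.31 g/mol × 0.901 L ÷ 1000 = 23.86 g
peptone: 11.8 g/L × 0.901 L = 10.63 g
sodium acetate: 0.994% w/v = 9.94 g/L → 9.94 × 0.901 L = 8.96 g
nickel chloride hexahydrate: 3.88 mg/L × 0.901 L = 3.50 mg
sodium thiosulfate pentahydrate: 9.5 mmol/L × 248.18 g/mol × 0.901 L ÷ 1000 = 2.12 g

casitone 11.26 g; lactose monohydrate 23.86 g; peptone 10.63 g; sodium acetate 8.96 g; nickel chloride hexahydrate 3.50 mg; sodium thiosulfate pentahydrate 2.12 g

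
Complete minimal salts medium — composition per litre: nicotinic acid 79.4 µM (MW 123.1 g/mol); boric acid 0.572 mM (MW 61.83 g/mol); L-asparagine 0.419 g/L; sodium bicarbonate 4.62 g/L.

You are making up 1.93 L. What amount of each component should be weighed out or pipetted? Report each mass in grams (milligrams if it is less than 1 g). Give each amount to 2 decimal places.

Scale factor relative to 1 L: 1.93.
nicotinic acid: 79.4 µmol/L × 123.1 g/mol × 1.93 L ÷ 1000 = 18.86 mg
boric acid: 0.572 mmol/L × 61.83 mg/mmol × 1.93 L = 68.26 mg
L-asparagine: 0.419 g/L × 1.93 L = 0.80867 g = 808.67 mg
sodium bicarbonate: 4.62 g/L × 1.93 L = 8.92 g

nicotinic acid 18.86 mg; boric acid 68.26 mg; L-asparagine 808.67 mg; sodium bicarbonate 8.92 g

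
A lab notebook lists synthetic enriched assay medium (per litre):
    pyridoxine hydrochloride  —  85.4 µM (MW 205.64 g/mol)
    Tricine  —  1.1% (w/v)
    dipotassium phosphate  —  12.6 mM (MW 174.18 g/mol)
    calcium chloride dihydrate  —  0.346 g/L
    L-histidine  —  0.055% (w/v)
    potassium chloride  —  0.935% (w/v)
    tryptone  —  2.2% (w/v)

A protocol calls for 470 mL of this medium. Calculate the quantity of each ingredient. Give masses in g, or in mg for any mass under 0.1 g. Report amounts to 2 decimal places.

pyridoxine hydrochloride 8.25 mg; Tricine 5.17 g; dipotassium phosphate 1.03 g; calcium chloride dihydrate 0.16 g; L-histidine 0.26 g; potassium chloride 4.39 g; tryptone 10.34 g

Scale factor relative to 1 L: 0.47.
pyridoxine hydrochloride: 85.4 µmol/L × 205.64 g/mol × 0.47 L ÷ 1000 = 8.25 mg
Tricine: 1.1 g per 100 mL × 470 mL ÷ 100 = 5.17 g
dipotassium phosphate: 12.6 mmol/L × 174.18 g/mol × 0.47 L ÷ 1000 = 1.03 g
calcium chloride dihydrate: 0.346 g/L × 0.47 L = 0.16 g
L-histidine: 0.055% w/v = 0.55 g/L → 0.55 × 0.47 L = 0.26 g
potassium chloride: 0.935% w/v = 9.35 g/L → 9.35 × 0.47 L = 4.39 g
tryptone: 2.2 g per 100 mL × 470 mL ÷ 100 = 10.34 g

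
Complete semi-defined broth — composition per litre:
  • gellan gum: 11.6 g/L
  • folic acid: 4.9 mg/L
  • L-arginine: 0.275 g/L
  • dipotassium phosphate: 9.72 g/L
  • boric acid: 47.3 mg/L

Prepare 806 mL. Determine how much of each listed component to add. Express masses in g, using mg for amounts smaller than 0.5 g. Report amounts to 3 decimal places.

Scale factor relative to 1 L: 0.806.
gellan gum: 11.6 g/L × 0.806 L = 9.350 g
folic acid: 4.9 mg/L × 0.806 L = 3.949 mg
L-arginine: 0.275 g/L × 0.806 L = 0.22165 g = 221.650 mg
dipotassium phosphate: 9.72 g/L × 0.806 L = 7.834 g
boric acid: 47.3 mg/L × 0.806 L = 38.124 mg

gellan gum 9.350 g; folic acid 3.949 mg; L-arginine 221.650 mg; dipotassium phosphate 7.834 g; boric acid 38.124 mg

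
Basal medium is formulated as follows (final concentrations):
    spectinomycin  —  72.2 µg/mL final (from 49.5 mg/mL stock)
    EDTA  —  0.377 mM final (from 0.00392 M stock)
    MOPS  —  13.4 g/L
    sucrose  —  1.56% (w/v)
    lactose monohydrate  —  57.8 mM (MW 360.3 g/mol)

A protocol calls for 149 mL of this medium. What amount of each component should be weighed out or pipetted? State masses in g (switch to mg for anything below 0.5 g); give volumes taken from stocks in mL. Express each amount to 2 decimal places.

spectinomycin 0.22 mL; EDTA 14.33 mL; MOPS 2.00 g; sucrose 2.32 g; lactose monohydrate 3.10 g

Working volume: 149 mL = 0.149 L.
spectinomycin: C1V1 = C2V2 → 72.2 µg/mL × 149 mL ÷ 49500 µg/mL = 0.22 mL
EDTA: V = C2·V2/C1 = 0.377 mM × 149 mL ÷ 3.92 mM = 14.33 mL
MOPS: 13.4 g/L × 0.149 L = 2.00 g
sucrose: 1.56 g per 100 mL × 149 mL ÷ 100 = 2.32 g
lactose monohydrate: 57.8 mmol/L × 360.3 g/mol × 0.149 L ÷ 1000 = 3.10 g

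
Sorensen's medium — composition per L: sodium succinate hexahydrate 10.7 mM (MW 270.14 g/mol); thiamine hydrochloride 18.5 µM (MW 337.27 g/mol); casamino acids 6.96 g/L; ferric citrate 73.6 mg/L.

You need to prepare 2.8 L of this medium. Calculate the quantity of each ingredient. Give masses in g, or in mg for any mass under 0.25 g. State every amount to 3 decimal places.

sodium succinate hexahydrate 8.093 g; thiamine hydrochloride 17.471 mg; casamino acids 19.488 g; ferric citrate 206.080 mg

Working volume: 2.8 L.
sodium succinate hexahydrate: 10.7 mmol/L × 270.14 g/mol × 2.8 L ÷ 1000 = 8.093 g
thiamine hydrochloride: 18.5 µmol/L × 337.27 g/mol × 2.8 L ÷ 1000 = 17.471 mg
casamino acids: 6.96 g/L × 2.8 L = 19.488 g
ferric citrate: 73.6 mg/L × 2.8 L = 206.080 mg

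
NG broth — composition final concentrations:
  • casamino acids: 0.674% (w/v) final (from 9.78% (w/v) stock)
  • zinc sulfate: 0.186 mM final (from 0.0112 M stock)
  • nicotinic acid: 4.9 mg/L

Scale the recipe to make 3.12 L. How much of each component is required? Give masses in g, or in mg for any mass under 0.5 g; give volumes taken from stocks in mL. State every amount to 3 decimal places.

Working volume: 3.12 L.
casamino acids: C1V1 = C2V2 → 0.674% ÷ 9.78% × 3120 mL = 215.018 mL
zinc sulfate: dilute stock: 0.186 mM × 3120 mL ÷ 11.2 mM = 51.814 mL
nicotinic acid: 4.9 mg/L × 3.12 L = 15.288 mg

casamino acids 215.018 mL; zinc sulfate 51.814 mL; nicotinic acid 15.288 mg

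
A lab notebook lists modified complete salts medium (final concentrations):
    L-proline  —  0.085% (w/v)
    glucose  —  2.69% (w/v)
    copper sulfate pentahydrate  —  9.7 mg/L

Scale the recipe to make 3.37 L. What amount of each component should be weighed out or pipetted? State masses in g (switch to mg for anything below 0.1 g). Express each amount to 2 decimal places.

Scale factor relative to 1 L: 3.37.
L-proline: 0.085% w/v = 0.85 g/L → 0.85 × 3.37 L = 2.86 g
glucose: 2.69% w/v = 26.9 g/L → 26.9 × 3.37 L = 90.65 g
copper sulfate pentahydrate: 9.7 mg/L × 3.37 L = 32.69 mg

L-proline 2.86 g; glucose 90.65 g; copper sulfate pentahydrate 32.69 mg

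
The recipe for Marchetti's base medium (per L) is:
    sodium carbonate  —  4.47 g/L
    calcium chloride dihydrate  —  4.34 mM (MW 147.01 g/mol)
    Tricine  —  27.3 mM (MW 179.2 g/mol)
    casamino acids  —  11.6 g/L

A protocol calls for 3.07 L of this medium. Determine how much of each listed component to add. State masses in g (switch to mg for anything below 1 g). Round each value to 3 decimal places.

Working volume: 3.07 L.
sodium carbonate: 4.47 g/L × 3.07 L = 13.723 g
calcium chloride dihydrate: 4.34 mmol/L × 147.01 g/mol × 3.07 L ÷ 1000 = 1.959 g
Tricine: 27.3 mmol/L × 179.2 g/mol × 3.07 L ÷ 1000 = 15.019 g
casamino acids: 11.6 g/L × 3.07 L = 35.612 g

sodium carbonate 13.723 g; calcium chloride dihydrate 1.959 g; Tricine 15.019 g; casamino acids 35.612 g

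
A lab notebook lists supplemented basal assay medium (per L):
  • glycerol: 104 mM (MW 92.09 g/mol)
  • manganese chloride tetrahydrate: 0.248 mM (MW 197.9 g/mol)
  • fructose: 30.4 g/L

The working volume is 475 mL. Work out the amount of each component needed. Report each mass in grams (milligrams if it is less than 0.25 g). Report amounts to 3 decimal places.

glycerol 4.549 g; manganese chloride tetrahydrate 23.313 mg; fructose 14.440 g

Target volume = 475 mL = 0.475 L.
glycerol: 104 mmol/L × 92.09 g/mol × 0.475 L ÷ 1000 = 4.549 g
manganese chloride tetrahydrate: 0.248 mmol/L × 197.9 mg/mmol × 0.475 L = 23.313 mg
fructose: 30.4 g/L × 0.475 L = 14.440 g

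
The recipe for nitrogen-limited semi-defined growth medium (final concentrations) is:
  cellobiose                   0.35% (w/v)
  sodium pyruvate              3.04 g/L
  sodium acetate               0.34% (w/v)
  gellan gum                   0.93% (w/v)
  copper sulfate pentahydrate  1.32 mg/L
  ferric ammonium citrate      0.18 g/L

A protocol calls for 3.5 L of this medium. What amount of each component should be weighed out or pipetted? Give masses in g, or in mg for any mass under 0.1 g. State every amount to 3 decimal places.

cellobiose 12.250 g; sodium pyruvate 10.640 g; sodium acetate 11.900 g; gellan gum 32.550 g; copper sulfate pentahydrate 4.620 mg; ferric ammonium citrate 0.630 g

Working volume: 3.5 L.
cellobiose: 0.35 g per 100 mL × 3500 mL ÷ 100 = 12.250 g
sodium pyruvate: 3.04 g/L × 3.5 L = 10.640 g
sodium acetate: 0.34 g per 100 mL × 3500 mL ÷ 100 = 11.900 g
gellan gum: 0.93% w/v = 9.3 g/L → 9.3 × 3.5 L = 32.550 g
copper sulfate pentahydrate: 1.32 mg/L × 3.5 L = 4.620 mg
ferric ammonium citrate: 0.18 g/L × 3.5 L = 0.630 g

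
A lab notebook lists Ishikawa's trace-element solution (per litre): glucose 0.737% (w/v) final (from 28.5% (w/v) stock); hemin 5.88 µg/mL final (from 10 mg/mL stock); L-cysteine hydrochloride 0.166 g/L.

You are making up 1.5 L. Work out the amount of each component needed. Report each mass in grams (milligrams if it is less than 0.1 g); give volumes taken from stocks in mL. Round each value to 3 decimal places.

glucose 38.789 mL; hemin 0.882 mL; L-cysteine hydrochloride 0.249 g

Scale factor relative to 1 L: 1.5.
glucose: C1V1 = C2V2 → 0.737% ÷ 28.5% × 1500 mL = 38.789 mL
hemin: C1V1 = C2V2 → 5.88 µg/mL × 1500 mL ÷ 10000 µg/mL = 0.882 mL
L-cysteine hydrochloride: 0.166 g/L × 1.5 L = 0.249 g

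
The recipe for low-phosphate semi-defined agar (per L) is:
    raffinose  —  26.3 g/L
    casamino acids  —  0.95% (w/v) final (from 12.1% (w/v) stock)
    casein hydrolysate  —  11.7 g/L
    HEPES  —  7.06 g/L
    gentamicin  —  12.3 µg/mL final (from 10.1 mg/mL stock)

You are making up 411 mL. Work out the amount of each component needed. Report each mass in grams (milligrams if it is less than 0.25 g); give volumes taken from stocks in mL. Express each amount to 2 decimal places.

raffinose 10.81 g; casamino acids 32.27 mL; casein hydrolysate 4.81 g; HEPES 2.90 g; gentamicin 0.50 mL

Scale factor relative to 1 L: 0.411.
raffinose: 26.3 g/L × 0.411 L = 10.81 g
casamino acids: dilute stock: 0.95% ÷ 12.1% × 411 mL = 32.27 mL
casein hydrolysate: 11.7 g/L × 0.411 L = 4.81 g
HEPES: 7.06 g/L × 0.411 L = 2.90 g
gentamicin: V = C2·V2/C1 = 12.3 µg/mL × 411 mL ÷ 10100 µg/mL = 0.50 mL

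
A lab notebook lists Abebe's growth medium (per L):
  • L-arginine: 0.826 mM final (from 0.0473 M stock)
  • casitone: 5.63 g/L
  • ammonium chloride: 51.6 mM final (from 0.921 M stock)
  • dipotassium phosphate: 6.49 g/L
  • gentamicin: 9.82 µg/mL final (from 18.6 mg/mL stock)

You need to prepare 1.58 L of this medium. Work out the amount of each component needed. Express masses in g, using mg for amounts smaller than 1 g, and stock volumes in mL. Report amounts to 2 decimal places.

L-arginine 27.59 mL; casitone 8.90 g; ammonium chloride 88.52 mL; dipotassium phosphate 10.25 g; gentamicin 0.83 mL

Scale factor relative to 1 L: 1.58.
L-arginine: V = C2·V2/C1 = 0.826 mM × 1580 mL ÷ 47.3 mM = 27.59 mL
casitone: 5.63 g/L × 1.58 L = 8.90 g
ammonium chloride: dilute stock: 51.6 mM × 1580 mL ÷ 921 mM = 88.52 mL
dipotassium phosphate: 6.49 g/L × 1.58 L = 10.25 g
gentamicin: V = C2·V2/C1 = 9.82 µg/mL × 1580 mL ÷ 18600 µg/mL = 0.83 mL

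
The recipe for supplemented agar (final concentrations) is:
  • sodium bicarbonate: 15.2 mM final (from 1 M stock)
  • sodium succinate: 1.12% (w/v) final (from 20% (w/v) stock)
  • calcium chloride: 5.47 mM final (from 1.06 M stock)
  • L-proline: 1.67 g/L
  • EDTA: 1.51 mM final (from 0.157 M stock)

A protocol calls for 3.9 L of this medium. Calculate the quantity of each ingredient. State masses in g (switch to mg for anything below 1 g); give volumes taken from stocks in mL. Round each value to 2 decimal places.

sodium bicarbonate 59.28 mL; sodium succinate 218.40 mL; calcium chloride 20.13 mL; L-proline 6.51 g; EDTA 37.51 mL

Scale factor relative to 1 L: 3.9.
sodium bicarbonate: C1V1 = C2V2 → 15.2 mM × 3900 mL ÷ 1000 mM = 59.28 mL
sodium succinate: V = C2·V2/C1 = 1.12% ÷ 20% × 3900 mL = 218.40 mL
calcium chloride: C1V1 = C2V2 → 5.47 mM × 3900 mL ÷ 1060 mM = 20.13 mL
L-proline: 1.67 g/L × 3.9 L = 6.51 g
EDTA: dilute stock: 1.51 mM × 3900 mL ÷ 157 mM = 37.51 mL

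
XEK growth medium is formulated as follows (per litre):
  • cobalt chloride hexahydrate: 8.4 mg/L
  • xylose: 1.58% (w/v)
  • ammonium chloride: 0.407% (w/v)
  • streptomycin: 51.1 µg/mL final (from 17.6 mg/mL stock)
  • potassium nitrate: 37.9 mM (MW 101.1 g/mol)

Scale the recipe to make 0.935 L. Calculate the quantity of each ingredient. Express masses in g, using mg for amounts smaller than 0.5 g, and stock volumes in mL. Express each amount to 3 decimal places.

Scale factor relative to 1 L: 0.935.
cobalt chloride hexahydrate: 8.4 mg/L × 0.935 L = 7.854 mg
xylose: 1.58 g per 100 mL × 935 mL ÷ 100 = 14.773 g
ammonium chloride: 0.407 g per 100 mL × 935 mL ÷ 100 = 3.805 g
streptomycin: V = C2·V2/C1 = 51.1 µg/mL × 935 mL ÷ 17600 µg/mL = 2.715 mL
potassium nitrate: 37.9 mmol/L × 101.1 g/mol × 0.935 L ÷ 1000 = 3.583 g

cobalt chloride hexahydrate 7.854 mg; xylose 14.773 g; ammonium chloride 3.805 g; streptomycin 2.715 mL; potassium nitrate 3.583 g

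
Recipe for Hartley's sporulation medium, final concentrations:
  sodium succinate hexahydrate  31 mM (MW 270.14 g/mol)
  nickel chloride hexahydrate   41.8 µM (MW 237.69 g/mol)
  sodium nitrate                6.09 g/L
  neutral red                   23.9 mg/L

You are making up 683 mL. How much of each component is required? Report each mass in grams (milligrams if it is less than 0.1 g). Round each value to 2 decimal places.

sodium succinate hexahydrate 5.72 g; nickel chloride hexahydrate 6.79 mg; sodium nitrate 4.16 g; neutral red 16.32 mg

Working volume: 683 mL = 0.683 L.
sodium succinate hexahydrate: 31 mmol/L × 270.14 g/mol × 0.683 L ÷ 1000 = 5.72 g
nickel chloride hexahydrate: 41.8 µmol/L × 237.69 g/mol × 0.683 L ÷ 1000 = 6.79 mg
sodium nitrate: 6.09 g/L × 0.683 L = 4.16 g
neutral red: 23.9 mg/L × 0.683 L = 16.32 mg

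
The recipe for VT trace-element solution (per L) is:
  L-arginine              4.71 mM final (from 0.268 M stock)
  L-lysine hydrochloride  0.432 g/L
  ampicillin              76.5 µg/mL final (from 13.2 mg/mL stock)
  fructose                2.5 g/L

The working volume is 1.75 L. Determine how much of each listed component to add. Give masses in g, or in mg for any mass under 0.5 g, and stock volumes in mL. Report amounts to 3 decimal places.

Scale factor relative to 1 L: 1.75.
L-arginine: V = C2·V2/C1 = 4.71 mM × 1750 mL ÷ 268 mM = 30.756 mL
L-lysine hydrochloride: 0.432 g/L × 1.75 L = 0.756 g
ampicillin: C1V1 = C2V2 → 76.5 µg/mL × 1750 mL ÷ 13200 µg/mL = 10.142 mL
fructose: 2.5 g/L × 1.75 L = 4.375 g

L-arginine 30.756 mL; L-lysine hydrochloride 0.756 g; ampicillin 10.142 mL; fructose 4.375 g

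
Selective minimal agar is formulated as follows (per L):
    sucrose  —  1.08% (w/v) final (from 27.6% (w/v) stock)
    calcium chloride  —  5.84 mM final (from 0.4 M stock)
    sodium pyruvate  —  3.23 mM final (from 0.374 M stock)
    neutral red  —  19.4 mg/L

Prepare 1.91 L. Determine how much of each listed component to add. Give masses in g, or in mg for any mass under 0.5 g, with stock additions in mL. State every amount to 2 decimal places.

Working volume: 1.91 L.
sucrose: C1V1 = C2V2 → 1.08% ÷ 27.6% × 1910 mL = 74.74 mL
calcium chloride: dilute stock: 5.84 mM × 1910 mL ÷ 400 mM = 27.89 mL
sodium pyruvate: C1V1 = C2V2 → 3.23 mM × 1910 mL ÷ 374 mM = 16.50 mL
neutral red: 19.4 mg/L × 1.91 L = 37.05 mg

sucrose 74.74 mL; calcium chloride 27.89 mL; sodium pyruvate 16.50 mL; neutral red 37.05 mg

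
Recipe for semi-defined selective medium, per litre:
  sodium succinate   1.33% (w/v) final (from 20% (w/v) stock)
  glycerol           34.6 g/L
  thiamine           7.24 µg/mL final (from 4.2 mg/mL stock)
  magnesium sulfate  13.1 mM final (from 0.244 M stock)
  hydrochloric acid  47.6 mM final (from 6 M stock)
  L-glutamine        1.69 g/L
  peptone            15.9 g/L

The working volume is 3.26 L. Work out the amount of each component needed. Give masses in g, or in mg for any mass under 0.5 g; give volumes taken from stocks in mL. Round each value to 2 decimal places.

Working volume: 3.26 L.
sodium succinate: C1V1 = C2V2 → 1.33% ÷ 20% × 3260 mL = 216.79 mL
glycerol: 34.6 g/L × 3.26 L = 112.80 g
thiamine: dilute stock: 7.24 µg/mL × 3260 mL ÷ 4200 µg/mL = 5.62 mL
magnesium sulfate: V = C2·V2/C1 = 13.1 mM × 3260 mL ÷ 244 mM = 175.02 mL
hydrochloric acid: V = C2·V2/C1 = 47.6 mM × 3260 mL ÷ 6000 mM = 25.86 mL
L-glutamine: 1.69 g/L × 3.26 L = 5.51 g
peptone: 15.9 g/L × 3.26 L = 51.83 g

sodium succinate 216.79 mL; glycerol 112.80 g; thiamine 5.62 mL; magnesium sulfate 175.02 mL; hydrochloric acid 25.86 mL; L-glutamine 5.51 g; peptone 51.83 g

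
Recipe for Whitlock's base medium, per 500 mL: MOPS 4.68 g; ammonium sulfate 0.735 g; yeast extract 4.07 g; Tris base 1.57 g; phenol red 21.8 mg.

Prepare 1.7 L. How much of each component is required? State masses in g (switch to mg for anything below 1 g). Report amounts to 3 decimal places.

Ratio of target to recipe volume: 1700 / 500 = 3.4.
MOPS: 4.68 g × (1700 mL / 500 mL) = 15.912 g
ammonium sulfate: 0.735 g × (1700 mL / 500 mL) = 2.499 g
yeast extract: 4.07 g × (1700 mL / 500 mL) = 13.838 g
Tris base: 1.57 g × (1700 mL / 500 mL) = 5.338 g
phenol red: 21.8 mg × (1700 mL / 500 mL) = 74.120 mg

MOPS 15.912 g; ammonium sulfate 2.499 g; yeast extract 13.838 g; Tris base 5.338 g; phenol red 74.120 mg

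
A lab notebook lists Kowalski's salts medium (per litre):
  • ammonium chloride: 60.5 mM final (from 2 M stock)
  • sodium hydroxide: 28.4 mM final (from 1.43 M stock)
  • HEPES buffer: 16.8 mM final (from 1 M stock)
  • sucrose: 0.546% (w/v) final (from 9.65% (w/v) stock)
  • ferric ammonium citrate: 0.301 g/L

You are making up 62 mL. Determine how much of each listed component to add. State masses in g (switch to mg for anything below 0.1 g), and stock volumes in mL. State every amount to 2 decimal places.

ammonium chloride 1.88 mL; sodium hydroxide 1.23 mL; HEPES buffer 1.04 mL; sucrose 3.51 mL; ferric ammonium citrate 18.66 mg

Working volume: 62 mL = 0.062 L.
ammonium chloride: V = C2·V2/C1 = 60.5 mM × 62 mL ÷ 2000 mM = 1.88 mL
sodium hydroxide: C1V1 = C2V2 → 28.4 mM × 62 mL ÷ 1430 mM = 1.23 mL
HEPES buffer: C1V1 = C2V2 → 16.8 mM × 62 mL ÷ 1000 mM = 1.04 mL
sucrose: C1V1 = C2V2 → 0.546% ÷ 9.65% × 62 mL = 3.51 mL
ferric ammonium citrate: 0.301 g/L × 0.062 L = 0.018662 g = 18.66 mg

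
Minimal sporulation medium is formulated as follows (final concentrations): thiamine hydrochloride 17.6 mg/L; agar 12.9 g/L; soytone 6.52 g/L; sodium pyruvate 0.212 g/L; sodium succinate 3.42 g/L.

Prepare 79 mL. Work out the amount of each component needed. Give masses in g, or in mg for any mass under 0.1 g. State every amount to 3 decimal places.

thiamine hydrochloride 1.390 mg; agar 1.019 g; soytone 0.515 g; sodium pyruvate 16.748 mg; sodium succinate 0.270 g

Working volume: 79 mL = 0.079 L.
thiamine hydrochloride: 17.6 mg/L × 0.079 L = 1.390 mg
agar: 12.9 g/L × 0.079 L = 1.019 g
soytone: 6.52 g/L × 0.079 L = 0.515 g
sodium pyruvate: 0.212 g/L × 0.079 L = 0.016748 g = 16.748 mg
sodium succinate: 3.42 g/L × 0.079 L = 0.270 g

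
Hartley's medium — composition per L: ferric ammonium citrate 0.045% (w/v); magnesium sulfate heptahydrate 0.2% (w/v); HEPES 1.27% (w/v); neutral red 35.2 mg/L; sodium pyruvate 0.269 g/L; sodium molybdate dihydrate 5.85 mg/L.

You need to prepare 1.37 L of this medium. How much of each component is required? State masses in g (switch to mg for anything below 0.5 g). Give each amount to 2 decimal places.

Working volume: 1.37 L.
ferric ammonium citrate: 0.045% w/v = 0.45 g/L → 0.45 × 1.37 L = 0.62 g
magnesium sulfate heptahydrate: 0.2 g per 100 mL × 1370 mL ÷ 100 = 2.74 g
HEPES: 1.27% w/v = 12.7 g/L → 12.7 × 1.37 L = 17.40 g
neutral red: 35.2 mg/L × 1.37 L = 48.22 mg
sodium pyruvate: 0.269 g/L × 1.37 L = 0.36853 g = 368.53 mg
sodium molybdate dihydrate: 5.85 mg/L × 1.37 L = 8.01 mg

ferric ammonium citrate 0.62 g; magnesium sulfate heptahydrate 2.74 g; HEPES 17.40 g; neutral red 48.22 mg; sodium pyruvate 368.53 mg; sodium molybdate dihydrate 8.01 mg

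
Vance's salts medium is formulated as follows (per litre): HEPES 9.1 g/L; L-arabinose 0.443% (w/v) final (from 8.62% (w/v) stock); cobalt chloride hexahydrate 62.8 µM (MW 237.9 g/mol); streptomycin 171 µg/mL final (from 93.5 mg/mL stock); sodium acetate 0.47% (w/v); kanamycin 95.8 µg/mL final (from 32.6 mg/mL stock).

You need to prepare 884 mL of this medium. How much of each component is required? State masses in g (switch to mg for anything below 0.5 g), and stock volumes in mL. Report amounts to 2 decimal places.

Working volume: 884 mL = 0.884 L.
HEPES: 9.1 g/L × 0.884 L = 8.04 g
L-arabinose: C1V1 = C2V2 → 0.443% ÷ 8.62% × 884 mL = 45.43 mL
cobalt chloride hexahydrate: 62.8 µmol/L × 237.9 g/mol × 0.884 L ÷ 1000 = 13.21 mg
streptomycin: dilute stock: 171 µg/mL × 884 mL ÷ 93500 µg/mL = 1.62 mL
sodium acetate: 0.47 g per 100 mL × 884 mL ÷ 100 = 4.15 g
kanamycin: C1V1 = C2V2 → 95.8 µg/mL × 884 mL ÷ 32600 µg/mL = 2.60 mL

HEPES 8.04 g; L-arabinose 45.43 mL; cobalt chloride hexahydrate 13.21 mg; streptomycin 1.62 mL; sodium acetate 4.15 g; kanamycin 2.60 mL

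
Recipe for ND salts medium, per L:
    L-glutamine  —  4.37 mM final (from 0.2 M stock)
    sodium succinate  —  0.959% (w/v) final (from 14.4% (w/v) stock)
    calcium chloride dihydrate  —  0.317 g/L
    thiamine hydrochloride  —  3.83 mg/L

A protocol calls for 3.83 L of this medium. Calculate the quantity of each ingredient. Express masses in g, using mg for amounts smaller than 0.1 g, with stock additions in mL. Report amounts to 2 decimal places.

L-glutamine 83.69 mL; sodium succinate 255.07 mL; calcium chloride dihydrate 1.21 g; thiamine hydrochloride 14.67 mg

Scale factor relative to 1 L: 3.83.
L-glutamine: C1V1 = C2V2 → 4.37 mM × 3830 mL ÷ 200 mM = 83.69 mL
sodium succinate: V = C2·V2/C1 = 0.959% ÷ 14.4% × 3830 mL = 255.07 mL
calcium chloride dihydrate: 0.317 g/L × 3.83 L = 1.21 g
thiamine hydrochloride: 3.83 mg/L × 3.83 L = 14.67 mg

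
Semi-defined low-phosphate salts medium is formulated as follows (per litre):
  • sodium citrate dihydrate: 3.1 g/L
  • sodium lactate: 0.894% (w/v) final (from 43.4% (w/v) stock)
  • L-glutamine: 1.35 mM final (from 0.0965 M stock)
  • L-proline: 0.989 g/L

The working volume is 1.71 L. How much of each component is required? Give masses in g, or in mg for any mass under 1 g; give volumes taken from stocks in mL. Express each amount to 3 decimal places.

sodium citrate dihydrate 5.301 g; sodium lactate 35.224 mL; L-glutamine 23.922 mL; L-proline 1.691 g

Scale factor relative to 1 L: 1.71.
sodium citrate dihydrate: 3.1 g/L × 1.71 L = 5.301 g
sodium lactate: dilute stock: 0.894% ÷ 43.4% × 1710 mL = 35.224 mL
L-glutamine: V = C2·V2/C1 = 1.35 mM × 1710 mL ÷ 96.5 mM = 23.922 mL
L-proline: 0.989 g/L × 1.71 L = 1.691 g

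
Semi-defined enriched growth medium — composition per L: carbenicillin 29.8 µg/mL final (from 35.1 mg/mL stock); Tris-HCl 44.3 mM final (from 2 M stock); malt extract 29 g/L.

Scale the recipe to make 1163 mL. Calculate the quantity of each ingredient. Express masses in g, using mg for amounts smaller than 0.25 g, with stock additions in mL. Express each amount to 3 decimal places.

carbenicillin 0.987 mL; Tris-HCl 25.760 mL; malt extract 33.727 g

Working volume: 1163 mL = 1.163 L.
carbenicillin: C1V1 = C2V2 → 29.8 µg/mL × 1163 mL ÷ 35100 µg/mL = 0.987 mL
Tris-HCl: C1V1 = C2V2 → 44.3 mM × 1163 mL ÷ 2000 mM = 25.760 mL
malt extract: 29 g/L × 1.163 L = 33.727 g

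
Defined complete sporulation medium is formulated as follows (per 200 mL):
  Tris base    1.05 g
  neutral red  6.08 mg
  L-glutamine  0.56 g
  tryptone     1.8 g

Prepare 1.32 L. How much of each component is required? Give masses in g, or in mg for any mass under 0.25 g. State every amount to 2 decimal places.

Ratio of target to recipe volume: 1320 / 200 = 6.6.
Tris base: 1.05 g × (1320 mL / 200 mL) = 6.93 g
neutral red: 6.08 mg × (1320 mL / 200 mL) = 40.13 mg
L-glutamine: 0.56 g × (1320 mL / 200 mL) = 3.70 g
tryptone: 1.8 g × (1320 mL / 200 mL) = 11.88 g

Tris base 6.93 g; neutral red 40.13 mg; L-glutamine 3.70 g; tryptone 11.88 g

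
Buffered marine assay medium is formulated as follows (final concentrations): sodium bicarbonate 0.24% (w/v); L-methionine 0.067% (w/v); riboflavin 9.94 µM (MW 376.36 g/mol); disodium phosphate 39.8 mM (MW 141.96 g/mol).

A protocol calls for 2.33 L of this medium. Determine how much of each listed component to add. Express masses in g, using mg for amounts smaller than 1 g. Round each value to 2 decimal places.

sodium bicarbonate 5.59 g; L-methionine 1.56 g; riboflavin 8.72 mg; disodium phosphate 13.16 g

Working volume: 2.33 L.
sodium bicarbonate: 0.24% w/v = 2.4 g/L → 2.4 × 2.33 L = 5.59 g
L-methionine: 0.067 g per 100 mL × 2330 mL ÷ 100 = 1.56 g
riboflavin: 9.94 µmol/L × 376.36 g/mol × 2.33 L ÷ 1000 = 8.72 mg
disodium phosphate: 39.8 mmol/L × 141.96 g/mol × 2.33 L ÷ 1000 = 13.16 g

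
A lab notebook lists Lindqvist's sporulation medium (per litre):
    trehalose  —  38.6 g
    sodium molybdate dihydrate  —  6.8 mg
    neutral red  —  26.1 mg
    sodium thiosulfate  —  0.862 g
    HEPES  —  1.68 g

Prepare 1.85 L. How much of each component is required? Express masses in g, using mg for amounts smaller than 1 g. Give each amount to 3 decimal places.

trehalose 71.410 g; sodium molybdate dihydrate 12.580 mg; neutral red 48.285 mg; sodium thiosulfate 1.595 g; HEPES 3.108 g

Scale factor = 1850 mL / 1000 mL = 1.85.
trehalose: 38.6 g × (1850 mL / 1000 mL) = 71.410 g
sodium molybdate dihydrate: 6.8 mg × (1850 mL / 1000 mL) = 12.580 mg
neutral red: 26.1 mg × (1850 mL / 1000 mL) = 48.285 mg
sodium thiosulfate: 0.862 g × (1850 mL / 1000 mL) = 1.595 g
HEPES: 1.68 g × (1850 mL / 1000 mL) = 3.108 g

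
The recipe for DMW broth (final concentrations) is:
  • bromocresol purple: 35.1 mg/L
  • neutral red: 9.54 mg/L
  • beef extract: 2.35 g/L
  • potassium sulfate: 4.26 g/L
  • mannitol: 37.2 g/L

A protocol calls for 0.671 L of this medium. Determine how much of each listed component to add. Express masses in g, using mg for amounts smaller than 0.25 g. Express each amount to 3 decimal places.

Scale factor relative to 1 L: 0.671.
bromocresol purple: 35.1 mg/L × 0.671 L = 23.552 mg
neutral red: 9.54 mg/L × 0.671 L = 6.401 mg
beef extract: 2.35 g/L × 0.671 L = 1.577 g
potassium sulfate: 4.26 g/L × 0.671 L = 2.858 g
mannitol: 37.2 g/L × 0.671 L = 24.961 g

bromocresol purple 23.552 mg; neutral red 6.401 mg; beef extract 1.577 g; potassium sulfate 2.858 g; mannitol 24.961 g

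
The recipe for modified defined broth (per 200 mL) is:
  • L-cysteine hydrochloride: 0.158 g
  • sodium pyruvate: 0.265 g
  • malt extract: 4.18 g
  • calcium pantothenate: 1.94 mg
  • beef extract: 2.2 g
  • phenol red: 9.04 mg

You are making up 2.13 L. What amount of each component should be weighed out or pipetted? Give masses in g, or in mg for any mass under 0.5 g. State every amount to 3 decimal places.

L-cysteine hydrochloride 1.683 g; sodium pyruvate 2.822 g; malt extract 44.517 g; calcium pantothenate 20.661 mg; beef extract 23.430 g; phenol red 96.276 mg

Scale factor = 2130 mL / 200 mL = 10.65.
L-cysteine hydrochloride: 0.158 g × (2130 mL / 200 mL) = 1.683 g
sodium pyruvate: 0.265 g × (2130 mL / 200 mL) = 2.822 g
malt extract: 4.18 g × (2130 mL / 200 mL) = 44.517 g
calcium pantothenate: 1.94 mg × (2130 mL / 200 mL) = 20.661 mg
beef extract: 2.2 g × (2130 mL / 200 mL) = 23.430 g
phenol red: 9.04 mg × (2130 mL / 200 mL) = 96.276 mg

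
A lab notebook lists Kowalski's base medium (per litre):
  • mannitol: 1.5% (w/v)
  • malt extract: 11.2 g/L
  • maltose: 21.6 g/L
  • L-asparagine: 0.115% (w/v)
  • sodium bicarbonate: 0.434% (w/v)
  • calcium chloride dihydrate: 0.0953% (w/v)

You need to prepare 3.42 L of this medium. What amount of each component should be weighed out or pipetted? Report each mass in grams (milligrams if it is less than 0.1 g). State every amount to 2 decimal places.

mannitol 51.30 g; malt extract 38.30 g; maltose 73.87 g; L-asparagine 3.93 g; sodium bicarbonate 14.84 g; calcium chloride dihydrate 3.26 g

Working volume: 3.42 L.
mannitol: 1.5% w/v = 15 g/L → 15 × 3.42 L = 51.30 g
malt extract: 11.2 g/L × 3.42 L = 38.30 g
maltose: 21.6 g/L × 3.42 L = 73.87 g
L-asparagine: 0.115 g per 100 mL × 3420 mL ÷ 100 = 3.93 g
sodium bicarbonate: 0.434% w/v = 4.34 g/L → 4.34 × 3.42 L = 14.84 g
calcium chloride dihydrate: 0.0953 g per 100 mL × 3420 mL ÷ 100 = 3.26 g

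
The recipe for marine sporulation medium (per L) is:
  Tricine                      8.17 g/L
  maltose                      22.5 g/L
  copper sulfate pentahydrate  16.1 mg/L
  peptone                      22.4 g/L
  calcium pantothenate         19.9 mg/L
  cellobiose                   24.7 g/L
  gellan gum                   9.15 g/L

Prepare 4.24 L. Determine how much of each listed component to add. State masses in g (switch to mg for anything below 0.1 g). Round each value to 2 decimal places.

Tricine 34.64 g; maltose 95.40 g; copper sulfate pentahydrate 68.26 mg; peptone 94.98 g; calcium pantothenate 84.38 mg; cellobiose 104.73 g; gellan gum 38.80 g

Working volume: 4.24 L.
Tricine: 8.17 g/L × 4.24 L = 34.64 g
maltose: 22.5 g/L × 4.24 L = 95.40 g
copper sulfate pentahydrate: 16.1 mg/L × 4.24 L = 68.26 mg
peptone: 22.4 g/L × 4.24 L = 94.98 g
calcium pantothenate: 19.9 mg/L × 4.24 L = 84.38 mg
cellobiose: 24.7 g/L × 4.24 L = 104.73 g
gellan gum: 9.15 g/L × 4.24 L = 38.80 g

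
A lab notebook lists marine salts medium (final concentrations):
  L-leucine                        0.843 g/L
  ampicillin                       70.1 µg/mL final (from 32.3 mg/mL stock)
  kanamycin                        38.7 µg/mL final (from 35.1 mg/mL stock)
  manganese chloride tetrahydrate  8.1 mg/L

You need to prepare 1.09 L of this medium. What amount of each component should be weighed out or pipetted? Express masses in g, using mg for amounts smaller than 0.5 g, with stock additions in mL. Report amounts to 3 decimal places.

Scale factor relative to 1 L: 1.09.
L-leucine: 0.843 g/L × 1.09 L = 0.919 g
ampicillin: dilute stock: 70.1 µg/mL × 1090 mL ÷ 32300 µg/mL = 2.366 mL
kanamycin: dilute stock: 38.7 µg/mL × 1090 mL ÷ 35100 µg/mL = 1.202 mL
manganese chloride tetrahydrate: 8.1 mg/L × 1.09 L = 8.829 mg

L-leucine 0.919 g; ampicillin 2.366 mL; kanamycin 1.202 mL; manganese chloride tetrahydrate 8.829 mg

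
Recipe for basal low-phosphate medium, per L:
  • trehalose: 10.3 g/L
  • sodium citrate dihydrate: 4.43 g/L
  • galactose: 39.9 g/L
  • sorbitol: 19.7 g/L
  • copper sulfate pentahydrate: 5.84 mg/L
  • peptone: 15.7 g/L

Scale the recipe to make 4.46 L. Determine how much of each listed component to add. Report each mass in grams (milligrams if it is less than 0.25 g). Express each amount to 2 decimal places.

trehalose 45.94 g; sodium citrate dihydrate 19.76 g; galactose 177.95 g; sorbitol 87.86 g; copper sulfate pentahydrate 26.05 mg; peptone 70.02 g

Working volume: 4.46 L.
trehalose: 10.3 g/L × 4.46 L = 45.94 g
sodium citrate dihydrate: 4.43 g/L × 4.46 L = 19.76 g
galactose: 39.9 g/L × 4.46 L = 177.95 g
sorbitol: 19.7 g/L × 4.46 L = 87.86 g
copper sulfate pentahydrate: 5.84 mg/L × 4.46 L = 26.05 mg
peptone: 15.7 g/L × 4.46 L = 70.02 g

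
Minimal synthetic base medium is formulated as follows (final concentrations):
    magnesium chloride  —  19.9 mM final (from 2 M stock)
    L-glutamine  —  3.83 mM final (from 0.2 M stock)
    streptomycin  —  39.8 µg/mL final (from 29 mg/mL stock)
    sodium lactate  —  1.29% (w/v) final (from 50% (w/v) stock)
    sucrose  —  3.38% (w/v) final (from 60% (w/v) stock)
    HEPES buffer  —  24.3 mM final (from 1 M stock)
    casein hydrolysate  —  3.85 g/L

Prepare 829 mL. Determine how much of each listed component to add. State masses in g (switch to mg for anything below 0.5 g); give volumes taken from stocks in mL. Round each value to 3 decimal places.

Scale factor relative to 1 L: 0.829.
magnesium chloride: dilute stock: 19.9 mM × 829 mL ÷ 2000 mM = 8.249 mL
L-glutamine: dilute stock: 3.83 mM × 829 mL ÷ 200 mM = 15.875 mL
streptomycin: V = C2·V2/C1 = 39.8 µg/mL × 829 mL ÷ 29000 µg/mL = 1.138 mL
sodium lactate: C1V1 = C2V2 → 1.29% ÷ 50% × 829 mL = 21.388 mL
sucrose: dilute stock: 3.38% ÷ 60% × 829 mL = 46.700 mL
HEPES buffer: dilute stock: 24.3 mM × 829 mL ÷ 1000 mM = 20.145 mL
casein hydrolysate: 3.85 g/L × 0.829 L = 3.192 g

magnesium chloride 8.249 mL; L-glutamine 15.875 mL; streptomycin 1.138 mL; sodium lactate 21.388 mL; sucrose 46.700 mL; HEPES buffer 20.145 mL; casein hydrolysate 3.192 g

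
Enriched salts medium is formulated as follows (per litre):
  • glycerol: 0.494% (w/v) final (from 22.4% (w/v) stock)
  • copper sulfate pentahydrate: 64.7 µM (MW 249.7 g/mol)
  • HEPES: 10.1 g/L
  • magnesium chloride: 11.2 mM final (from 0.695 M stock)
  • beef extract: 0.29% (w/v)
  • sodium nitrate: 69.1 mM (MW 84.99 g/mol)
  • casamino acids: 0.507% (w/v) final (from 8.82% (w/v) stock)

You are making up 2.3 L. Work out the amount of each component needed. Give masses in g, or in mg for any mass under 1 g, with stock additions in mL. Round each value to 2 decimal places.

glycerol 50.72 mL; copper sulfate pentahydrate 37.16 mg; HEPES 23.23 g; magnesium chloride 37.06 mL; beef extract 6.67 g; sodium nitrate 13.51 g; casamino acids 132.21 mL

Scale factor relative to 1 L: 2.3.
glycerol: dilute stock: 0.494% ÷ 22.4% × 2300 mL = 50.72 mL
copper sulfate pentahydrate: 64.7 µmol/L × 249.7 g/mol × 2.3 L ÷ 1000 = 37.16 mg
HEPES: 10.1 g/L × 2.3 L = 23.23 g
magnesium chloride: dilute stock: 11.2 mM × 2300 mL ÷ 695 mM = 37.06 mL
beef extract: 0.29 g per 100 mL × 2300 mL ÷ 100 = 6.67 g
sodium nitrate: 69.1 mmol/L × 84.99 g/mol × 2.3 L ÷ 1000 = 13.51 g
casamino acids: dilute stock: 0.507% ÷ 8.82% × 2300 mL = 132.21 mL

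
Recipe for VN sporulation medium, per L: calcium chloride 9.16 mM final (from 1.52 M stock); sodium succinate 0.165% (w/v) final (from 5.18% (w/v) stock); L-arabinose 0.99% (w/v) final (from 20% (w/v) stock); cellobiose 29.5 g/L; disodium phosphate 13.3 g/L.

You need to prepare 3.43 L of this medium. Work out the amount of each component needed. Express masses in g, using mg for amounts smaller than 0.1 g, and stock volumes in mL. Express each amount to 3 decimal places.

calcium chloride 20.670 mL; sodium succinate 109.257 mL; L-arabinose 169.785 mL; cellobiose 101.185 g; disodium phosphate 45.619 g

Scale factor relative to 1 L: 3.43.
calcium chloride: C1V1 = C2V2 → 9.16 mM × 3430 mL ÷ 1520 mM = 20.670 mL
sodium succinate: C1V1 = C2V2 → 0.165% ÷ 5.18% × 3430 mL = 109.257 mL
L-arabinose: dilute stock: 0.99% ÷ 20% × 3430 mL = 169.785 mL
cellobiose: 29.5 g/L × 3.43 L = 101.185 g
disodium phosphate: 13.3 g/L × 3.43 L = 45.619 g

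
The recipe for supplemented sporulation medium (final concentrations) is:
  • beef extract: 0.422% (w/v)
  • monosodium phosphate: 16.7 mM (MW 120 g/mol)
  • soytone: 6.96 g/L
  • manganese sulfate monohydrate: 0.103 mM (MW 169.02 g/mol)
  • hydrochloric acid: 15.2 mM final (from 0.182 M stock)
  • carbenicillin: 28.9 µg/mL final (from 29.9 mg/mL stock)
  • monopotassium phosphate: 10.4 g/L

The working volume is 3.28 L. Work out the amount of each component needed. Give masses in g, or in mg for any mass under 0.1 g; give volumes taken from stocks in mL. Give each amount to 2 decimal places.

Scale factor relative to 1 L: 3.28.
beef extract: 0.422 g per 100 mL × 3280 mL ÷ 100 = 13.84 g
monosodium phosphate: 16.7 mmol/L × 120 g/mol × 3.28 L ÷ 1000 = 6.57 g
soytone: 6.96 g/L × 3.28 L = 22.83 g
manganese sulfate monohydrate: 0.103 mmol/L × 169.02 mg/mmol × 3.28 L = 57.10 mg
hydrochloric acid: dilute stock: 15.2 mM × 3280 mL ÷ 182 mM = 273.93 mL
carbenicillin: V = C2·V2/C1 = 28.9 µg/mL × 3280 mL ÷ 29900 µg/mL = 3.17 mL
monopotassium phosphate: 10.4 g/L × 3.28 L = 34.11 g

beef extract 13.84 g; monosodium phosphate 6.57 g; soytone 22.83 g; manganese sulfate monohydrate 57.10 mg; hydrochloric acid 273.93 mL; carbenicillin 3.17 mL; monopotassium phosphate 34.11 g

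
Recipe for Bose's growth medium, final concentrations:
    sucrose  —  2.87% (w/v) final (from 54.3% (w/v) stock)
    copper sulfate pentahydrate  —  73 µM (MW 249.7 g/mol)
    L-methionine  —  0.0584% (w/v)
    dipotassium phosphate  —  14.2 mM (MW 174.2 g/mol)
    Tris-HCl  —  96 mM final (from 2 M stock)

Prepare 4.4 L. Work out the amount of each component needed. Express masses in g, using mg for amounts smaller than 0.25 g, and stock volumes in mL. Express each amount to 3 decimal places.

Scale factor relative to 1 L: 4.4.
sucrose: C1V1 = C2V2 → 2.87% ÷ 54.3% × 4400 mL = 232.560 mL
copper sulfate pentahydrate: 73 µmol/L × 249.7 g/mol × 4.4 L ÷ 1000 = 80.204 mg
L-methionine: 0.0584% w/v = 0.584 g/L → 0.584 × 4.4 L = 2.570 g
dipotassium phosphate: 14.2 mmol/L × 174.2 g/mol × 4.4 L ÷ 1000 = 10.884 g
Tris-HCl: dilute stock: 96 mM × 4400 mL ÷ 2000 mM = 211.200 mL

sucrose 232.560 mL; copper sulfate pentahydrate 80.204 mg; L-methionine 2.570 g; dipotassium phosphate 10.884 g; Tris-HCl 211.200 mL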